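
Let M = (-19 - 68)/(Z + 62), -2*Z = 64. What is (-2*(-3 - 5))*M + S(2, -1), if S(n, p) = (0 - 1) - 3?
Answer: -252/5 ≈ -50.400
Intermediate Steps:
Z = -32 (Z = -½*64 = -32)
S(n, p) = -4 (S(n, p) = -1 - 3 = -4)
M = -29/10 (M = (-19 - 68)/(-32 + 62) = -87/30 = -87*1/30 = -29/10 ≈ -2.9000)
(-2*(-3 - 5))*M + S(2, -1) = -2*(-3 - 5)*(-29/10) - 4 = -2*(-8)*(-29/10) - 4 = 16*(-29/10) - 4 = -232/5 - 4 = -252/5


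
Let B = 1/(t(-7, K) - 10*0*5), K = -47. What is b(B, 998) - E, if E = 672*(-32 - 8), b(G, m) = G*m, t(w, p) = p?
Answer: 1262362/47 ≈ 26859.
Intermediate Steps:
B = -1/47 (B = 1/(-47 - 10*0*5) = 1/(-47 + 0*5) = 1/(-47 + 0) = 1/(-47) = -1/47 ≈ -0.021277)
E = -26880 (E = 672*(-40) = -26880)
b(B, 998) - E = -1/47*998 - 1*(-26880) = -998/47 + 26880 = 1262362/47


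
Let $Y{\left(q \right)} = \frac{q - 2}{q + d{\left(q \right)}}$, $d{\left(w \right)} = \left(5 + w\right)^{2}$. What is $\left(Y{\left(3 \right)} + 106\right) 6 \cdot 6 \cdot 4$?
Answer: $\frac{1022832}{67} \approx 15266.0$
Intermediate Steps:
$Y{\left(q \right)} = \frac{-2 + q}{q + \left(5 + q\right)^{2}}$ ($Y{\left(q \right)} = \frac{q - 2}{q + \left(5 + q\right)^{2}} = \frac{-2 + q}{q + \left(5 + q\right)^{2}}$)
$\left(Y{\left(3 \right)} + 106\right) 6 \cdot 6 \cdot 4 = \left(\frac{-2 + 3}{3 + \left(5 + 3\right)^{2}} + 106\right) 6 \cdot 6 \cdot 4 = \left(\frac{1}{3 + 8^{2}} \cdot 1 + 106\right) 36 \cdot 4 = \left(\frac{1}{3 + 64} \cdot 1 + 106\right) 144 = \left(\frac{1}{67} \cdot 1 + 106\right) 144 = \left(\frac{1}{67} + 106\right) 144 = \frac{7103}{67} \cdot 144 = \frac{1022832}{67}$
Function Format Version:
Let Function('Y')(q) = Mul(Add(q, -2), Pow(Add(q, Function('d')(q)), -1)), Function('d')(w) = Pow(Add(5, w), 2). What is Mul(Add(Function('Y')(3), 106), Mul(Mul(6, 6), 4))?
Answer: Rational(1022832, 67) ≈ 15266.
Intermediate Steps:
Function('Y')(q) = Mul(Pow(Add(q, Pow(Add(5, q), 2)), -1), Add(-2, q)) (Function('Y')(q) = Mul(Add(q, -2), Pow(Add(q, Pow(Add(5, q), 2)), -1)) = Mul(Add(-2, q), Pow(Add(q, Pow(Add(5, q), 2)), -1)) = Mul(Pow(Add(q, Pow(Add(5, q), 2)), -1), Add(-2, q)))
Mul(Add(Function('Y')(3), 106), Mul(Mul(6, 6), 4)) = Mul(Add(Mul(Pow(Add(3, Pow(Add(5, 3), 2)), -1), Add(-2, 3)), 106), Mul(Mul(6, 6), 4)) = Mul(Add(Mul(Pow(Add(3, Pow(8, 2)), -1), 1), 106), Mul(36, 4)) = Mul(Add(Mul(Pow(Add(3, 64), -1), 1), 106), 144) = Mul(Add(Mul(Pow(67, -1), 1), 106), 144) = Mul(Add(Mul(Rational(1, 67), 1), 106), 144) = Mul(Add(Rational(1, 67), 106), 144) = Mul(Rational(7103, 67), 144) = Rational(1022832, 67)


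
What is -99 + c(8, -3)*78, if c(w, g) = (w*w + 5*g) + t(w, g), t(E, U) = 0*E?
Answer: 3723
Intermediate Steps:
t(E, U) = 0
c(w, g) = w² + 5*g (c(w, g) = (w*w + 5*g) + 0 = (w² + 5*g) + 0 = w² + 5*g)
-99 + c(8, -3)*78 = -99 + (8² + 5*(-3))*78 = -99 + (64 - 15)*78 = -99 + 49*78 = -99 + 3822 = 3723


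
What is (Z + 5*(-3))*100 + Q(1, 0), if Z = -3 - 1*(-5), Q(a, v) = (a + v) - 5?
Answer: -1304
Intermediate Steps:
Q(a, v) = -5 + a + v
Z = 2 (Z = -3 + 5 = 2)
(Z + 5*(-3))*100 + Q(1, 0) = (2 + 5*(-3))*100 + (-5 + 1 + 0) = (2 - 15)*100 - 4 = -13*100 - 4 = -1300 - 4 = -1304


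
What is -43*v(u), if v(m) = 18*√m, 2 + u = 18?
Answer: -3096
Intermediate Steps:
u = 16 (u = -2 + 18 = 16)
-43*v(u) = -774*√16 = -774*4 = -43*72 = -3096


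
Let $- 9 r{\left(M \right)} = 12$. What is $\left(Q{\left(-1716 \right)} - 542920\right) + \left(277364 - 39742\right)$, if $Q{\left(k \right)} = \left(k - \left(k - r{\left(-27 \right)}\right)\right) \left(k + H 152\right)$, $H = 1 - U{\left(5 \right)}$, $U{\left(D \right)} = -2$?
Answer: $-303618$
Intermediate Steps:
$r{\left(M \right)} = - \frac{4}{3}$ ($r{\left(M \right)} = \left(- \frac{1}{9}\right) 12 = - \frac{4}{3}$)
$H = 3$ ($H = 1 - -2 = 1 + 2 = 3$)
$Q{\left(k \right)} = -608 - \frac{4 k}{3}$ ($Q{\left(k \right)} = \left(k - \left(\frac{4}{3} + k\right)\right) \left(k + 3 \cdot 152\right) = - \frac{4 \left(k + 456\right)}{3} = - \frac{4 \left(456 + k\right)}{3} = -608 - \frac{4 k}{3}$)
$\left(Q{\left(-1716 \right)} - 542920\right) + \left(277364 - 39742\right) = \left(\left(-608 - -2288\right) - 542920\right) + \left(277364 - 39742\right) = \left(\left(-608 + 2288\right) - 542920\right) + \left(277364 - 39742\right) = \left(1680 - 542920\right) + 237622 = -541240 + 237622 = -303618$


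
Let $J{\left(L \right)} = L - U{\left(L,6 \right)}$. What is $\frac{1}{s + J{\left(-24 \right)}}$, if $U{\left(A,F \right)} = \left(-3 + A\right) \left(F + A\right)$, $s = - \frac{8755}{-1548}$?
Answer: $- \frac{1548}{780725} \approx -0.0019828$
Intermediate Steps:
$s = \frac{8755}{1548}$ ($s = \left(-8755\right) \left(- \frac{1}{1548}\right) = \frac{8755}{1548} \approx 5.6557$)
$U{\left(A,F \right)} = \left(-3 + A\right) \left(A + F\right)$
$J{\left(L \right)} = 18 - L^{2} - 2 L$ ($J{\left(L \right)} = L - \left(L^{2} - 3 L - 18 + L 6\right) = L - \left(L^{2} - 3 L - 18 + 6 L\right) = L - \left(-18 + L^{2} + 3 L\right) = 18 - L^{2} - 2 L$)
$\frac{1}{s + J{\left(-24 \right)}} = \frac{1}{\frac{8755}{1548} - 510} = \frac{1}{- \frac{780725}{1548}} = - \frac{1548}{780725}$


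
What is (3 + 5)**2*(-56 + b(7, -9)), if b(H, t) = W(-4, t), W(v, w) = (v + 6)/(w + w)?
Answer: -32320/9 ≈ -3591.1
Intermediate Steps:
W(v, w) = (6 + v)/(2*w) (W(v, w) = (6 + v)/((2*w)) = (6 + v)*(1/(2*w)) = (6 + v)/(2*w))
b(H, t) = 1/t (b(H, t) = (6 - 4)/(2*t) = (1/2)*2/t = 1/t)
(3 + 5)**2*(-56 + b(7, -9)) = (3 + 5)**2*(-56 + 1/(-9)) = 8**2*(-56 - 1/9) = 64*(-505/9) = -32320/9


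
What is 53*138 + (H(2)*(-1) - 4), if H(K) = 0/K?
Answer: 7310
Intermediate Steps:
H(K) = 0
53*138 + (H(2)*(-1) - 4) = 53*138 + (0*(-1) - 4) = 7314 + (0 - 4) = 7314 - 4 = 7310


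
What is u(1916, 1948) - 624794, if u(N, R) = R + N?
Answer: -620930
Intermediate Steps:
u(N, R) = N + R
u(1916, 1948) - 624794 = (1916 + 1948) - 624794 = 3864 - 624794 = -620930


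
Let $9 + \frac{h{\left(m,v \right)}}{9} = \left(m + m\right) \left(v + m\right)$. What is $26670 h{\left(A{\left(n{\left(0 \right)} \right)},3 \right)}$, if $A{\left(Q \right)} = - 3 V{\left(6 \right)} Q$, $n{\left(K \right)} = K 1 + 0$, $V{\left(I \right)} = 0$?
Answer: $-2160270$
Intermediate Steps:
$n{\left(K \right)} = K$ ($n{\left(K \right)} = K + 0 = K$)
$A{\left(Q \right)} = 0$ ($A{\left(Q \right)} = \left(-3\right) 0 Q = 0 Q = 0$)
$h{\left(m,v \right)} = -81 + 18 m \left(m + v\right)$ ($h{\left(m,v \right)} = -81 + 9 \left(m + m\right) \left(v + m\right) = -81 + 9 \cdot 2 m \left(m + v\right) = -81 + 18 m \left(m + v\right)$)
$26670 h{\left(A{\left(n{\left(0 \right)} \right)},3 \right)} = 26670 \left(-81 + 18 \cdot 0^{2} + 18 \cdot 0 \cdot 3\right) = 26670 \left(-81 + 18 \cdot 0 + 0\right) = 26670 \left(-81 + 0 + 0\right) = 26670 \left(-81\right) = -2160270$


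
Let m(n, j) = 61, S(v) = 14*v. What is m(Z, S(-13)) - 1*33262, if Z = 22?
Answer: -33201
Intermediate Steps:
m(Z, S(-13)) - 1*33262 = 61 - 1*33262 = 61 - 33262 = -33201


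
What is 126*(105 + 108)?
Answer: 26838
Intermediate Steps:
126*(105 + 108) = 126*213 = 26838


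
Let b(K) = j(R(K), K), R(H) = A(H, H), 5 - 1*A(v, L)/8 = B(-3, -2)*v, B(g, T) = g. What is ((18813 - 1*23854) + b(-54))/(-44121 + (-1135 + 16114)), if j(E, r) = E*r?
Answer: -62783/29142 ≈ -2.1544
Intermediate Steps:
A(v, L) = 40 + 24*v (A(v, L) = 40 - (-24)*v = 40 + 24*v)
R(H) = 40 + 24*H
b(K) = K*(40 + 24*K) (b(K) = (40 + 24*K)*K = K*(40 + 24*K))
((18813 - 1*23854) + b(-54))/(-44121 + (-1135 + 16114)) = ((18813 - 1*23854) + 8*(-54)*(5 + 3*(-54)))/(-44121 + (-1135 + 16114)) = ((18813 - 23854) + 8*(-54)*(5 - 162))/(-44121 + 14979) = (-5041 + 8*(-54)*(-157))/(-29142) = (-5041 + 67824)*(-1/29142) = 62783*(-1/29142) = -62783/29142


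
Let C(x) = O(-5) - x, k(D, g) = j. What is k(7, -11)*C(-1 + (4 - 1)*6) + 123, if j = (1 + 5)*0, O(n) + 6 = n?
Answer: 123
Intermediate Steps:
O(n) = -6 + n
j = 0 (j = 6*0 = 0)
k(D, g) = 0
C(x) = -11 - x (C(x) = (-6 - 5) - x = -11 - x)
k(7, -11)*C(-1 + (4 - 1)*6) + 123 = 0*(-11 - (-1 + (4 - 1)*6)) + 123 = 0*(-11 - (-1 + 3*6)) + 123 = 0*(-11 - (-1 + 18)) + 123 = 0*(-11 - 1*17) + 123 = 0*(-11 - 17) + 123 = 0*(-28) + 123 = 0 + 123 = 123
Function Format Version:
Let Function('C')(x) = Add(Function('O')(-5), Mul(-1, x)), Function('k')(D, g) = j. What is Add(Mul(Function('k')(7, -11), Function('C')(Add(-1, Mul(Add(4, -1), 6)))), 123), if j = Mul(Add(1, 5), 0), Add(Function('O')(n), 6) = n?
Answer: 123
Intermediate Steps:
Function('O')(n) = Add(-6, n)
j = 0 (j = Mul(6, 0) = 0)
Function('k')(D, g) = 0
Function('C')(x) = Add(-11, Mul(-1, x)) (Function('C')(x) = Add(Add(-6, -5), Mul(-1, x)) = Add(-11, Mul(-1, x)))
Add(Mul(Function('k')(7, -11), Function('C')(Add(-1, Mul(Add(4, -1), 6)))), 123) = Add(Mul(0, Add(-11, Mul(-1, Add(-1, Mul(Add(4, -1), 6))))), 123) = Add(Mul(0, Add(-11, Mul(-1, Add(-1, Mul(3, 6))))), 123) = Add(Mul(0, Add(-11, Mul(-1, Add(-1, 18)))), 123) = Add(Mul(0, Add(-11, Mul(-1, 17))), 123) = Add(Mul(0, Add(-11, -17)), 123) = Add(Mul(0, -28), 123) = Add(0, 123) = 123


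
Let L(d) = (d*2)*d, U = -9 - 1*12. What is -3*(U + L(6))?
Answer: -153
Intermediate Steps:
U = -21 (U = -9 - 12 = -21)
L(d) = 2*d² (L(d) = (2*d)*d = 2*d²)
-3*(U + L(6)) = -3*(-21 + 2*6²) = -3*(-21 + 2*36) = -3*(-21 + 72) = -3*51 = -153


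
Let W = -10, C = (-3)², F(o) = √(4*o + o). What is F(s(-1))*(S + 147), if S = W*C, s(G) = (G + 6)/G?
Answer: 285*I ≈ 285.0*I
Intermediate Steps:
s(G) = (6 + G)/G
F(o) = √5*√o (F(o) = √(5*o) = √5*√o)
C = 9
S = -90 (S = -10*9 = -90)
F(s(-1))*(S + 147) = (√5*√((6 - 1)/(-1)))*(-90 + 147) = (√5*√(-1*5))*57 = (√5*√(-5))*57 = (√5*(I*√5))*57 = (5*I)*57 = 285*I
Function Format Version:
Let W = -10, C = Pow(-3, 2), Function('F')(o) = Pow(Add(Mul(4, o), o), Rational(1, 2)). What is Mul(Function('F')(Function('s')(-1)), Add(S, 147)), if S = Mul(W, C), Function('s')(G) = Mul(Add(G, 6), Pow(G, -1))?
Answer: Mul(285, I) ≈ Mul(285.00, I)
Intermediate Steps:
Function('s')(G) = Mul(Pow(G, -1), Add(6, G)) (Function('s')(G) = Mul(Add(6, G), Pow(G, -1)) = Mul(Pow(G, -1), Add(6, G)))
Function('F')(o) = Mul(Pow(5, Rational(1, 2)), Pow(o, Rational(1, 2))) (Function('F')(o) = Pow(Mul(5, o), Rational(1, 2)) = Mul(Pow(5, Rational(1, 2)), Pow(o, Rational(1, 2))))
C = 9
S = -90 (S = Mul(-10, 9) = -90)
Mul(Function('F')(Function('s')(-1)), Add(S, 147)) = Mul(Mul(Pow(5, Rational(1, 2)), Pow(Mul(Pow(-1, -1), Add(6, -1)), Rational(1, 2))), Add(-90, 147)) = Mul(Mul(Pow(5, Rational(1, 2)), Pow(Mul(-1, 5), Rational(1, 2))), 57) = Mul(Mul(Pow(5, Rational(1, 2)), Pow(-5, Rational(1, 2))), 57) = Mul(Mul(Pow(5, Rational(1, 2)), Mul(I, Pow(5, Rational(1, 2)))), 57) = Mul(Mul(5, I), 57) = Mul(285, I)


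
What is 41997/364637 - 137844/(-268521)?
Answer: 20513366355/32637563959 ≈ 0.62852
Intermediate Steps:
41997/364637 - 137844/(-268521) = 41997*(1/364637) - 137844*(-1/268521) = 41997/364637 + 45948/89507 = 20513366355/32637563959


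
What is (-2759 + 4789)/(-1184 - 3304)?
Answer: -1015/2244 ≈ -0.45232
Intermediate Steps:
(-2759 + 4789)/(-1184 - 3304) = 2030/(-4488) = 2030*(-1/4488) = -1015/2244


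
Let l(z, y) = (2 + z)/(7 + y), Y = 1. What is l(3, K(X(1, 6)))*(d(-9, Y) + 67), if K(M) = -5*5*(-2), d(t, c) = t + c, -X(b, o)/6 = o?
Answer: 295/57 ≈ 5.1754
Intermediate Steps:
X(b, o) = -6*o
d(t, c) = c + t
K(M) = 50 (K(M) = -25*(-2) = 50)
l(z, y) = (2 + z)/(7 + y)
l(3, K(X(1, 6)))*(d(-9, Y) + 67) = ((2 + 3)/(7 + 50))*((1 - 9) + 67) = (5/57)*(-8 + 67) = ((1/57)*5)*59 = (5/57)*59 = 295/57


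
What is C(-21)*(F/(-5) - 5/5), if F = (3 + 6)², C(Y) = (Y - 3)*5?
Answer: 2064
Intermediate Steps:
C(Y) = -15 + 5*Y (C(Y) = (-3 + Y)*5 = -15 + 5*Y)
F = 81 (F = 9² = 81)
C(-21)*(F/(-5) - 5/5) = (-15 + 5*(-21))*(81/(-5) - 5/5) = (-15 - 105)*(81*(-⅕) - 5*⅕) = -120*(-81/5 - 1) = -120*(-86/5) = 2064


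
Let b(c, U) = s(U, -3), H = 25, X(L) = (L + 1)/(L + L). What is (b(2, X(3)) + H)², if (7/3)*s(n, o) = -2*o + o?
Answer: 33856/49 ≈ 690.94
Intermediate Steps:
s(n, o) = -3*o/7 (s(n, o) = 3*(-2*o + o)/7 = 3*(-o)/7 = -3*o/7)
X(L) = (1 + L)/(2*L) (X(L) = (1 + L)/((2*L)) = (1 + L)*(1/(2*L)) = (1 + L)/(2*L))
b(c, U) = 9/7 (b(c, U) = -3/7*(-3) = 9/7)
(b(2, X(3)) + H)² = (9/7 + 25)² = (184/7)² = 33856/49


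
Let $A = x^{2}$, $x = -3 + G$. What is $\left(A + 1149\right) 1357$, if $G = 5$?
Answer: $1564621$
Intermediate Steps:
$x = 2$ ($x = -3 + 5 = 2$)
$A = 4$ ($A = 2^{2} = 4$)
$\left(A + 1149\right) 1357 = \left(4 + 1149\right) 1357 = 1153 \cdot 1357 = 1564621$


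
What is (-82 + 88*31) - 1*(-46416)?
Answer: 49062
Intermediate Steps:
(-82 + 88*31) - 1*(-46416) = (-82 + 2728) + 46416 = 2646 + 46416 = 49062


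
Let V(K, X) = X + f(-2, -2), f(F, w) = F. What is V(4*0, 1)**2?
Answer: 1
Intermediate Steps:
V(K, X) = -2 + X (V(K, X) = X - 2 = -2 + X)
V(4*0, 1)**2 = (-2 + 1)**2 = (-1)**2 = 1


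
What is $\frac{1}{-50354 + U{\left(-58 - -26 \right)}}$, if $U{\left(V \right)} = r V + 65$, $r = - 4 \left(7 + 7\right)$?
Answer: $- \frac{1}{48497} \approx -2.062 \cdot 10^{-5}$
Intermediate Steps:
$r = -56$ ($r = \left(-4\right) 14 = -56$)
$U{\left(V \right)} = 65 - 56 V$ ($U{\left(V \right)} = - 56 V + 65 = 65 - 56 V$)
$\frac{1}{-50354 + U{\left(-58 - -26 \right)}} = \frac{1}{-50354 - \left(-65 + 56 \left(-58 - -26\right)\right)} = \frac{1}{-50354 - \left(-65 + 56 \left(-58 + 26\right)\right)} = \frac{1}{-50354 + \left(65 - -1792\right)} = \frac{1}{-50354 + \left(65 + 1792\right)} = \frac{1}{-50354 + 1857} = \frac{1}{-48497} = - \frac{1}{48497}$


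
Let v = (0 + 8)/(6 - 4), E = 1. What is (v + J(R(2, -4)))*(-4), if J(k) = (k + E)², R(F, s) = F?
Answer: -52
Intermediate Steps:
v = 4 (v = 8/2 = 8*(½) = 4)
J(k) = (1 + k)² (J(k) = (k + 1)² = (1 + k)²)
(v + J(R(2, -4)))*(-4) = (4 + (1 + 2)²)*(-4) = (4 + 3²)*(-4) = (4 + 9)*(-4) = 13*(-4) = -52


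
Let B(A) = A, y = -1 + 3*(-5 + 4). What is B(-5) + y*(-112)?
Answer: 443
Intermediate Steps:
y = -4 (y = -1 + 3*(-1) = -1 - 3 = -4)
B(-5) + y*(-112) = -5 - 4*(-112) = -5 + 448 = 443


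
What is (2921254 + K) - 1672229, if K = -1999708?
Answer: -750683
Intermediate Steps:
(2921254 + K) - 1672229 = (2921254 - 1999708) - 1672229 = 921546 - 1672229 = -750683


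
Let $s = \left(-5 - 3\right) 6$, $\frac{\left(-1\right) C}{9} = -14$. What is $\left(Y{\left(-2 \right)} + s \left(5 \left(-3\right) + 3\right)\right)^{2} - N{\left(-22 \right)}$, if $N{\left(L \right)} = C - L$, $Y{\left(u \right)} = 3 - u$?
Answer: $337413$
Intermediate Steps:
$C = 126$ ($C = \left(-9\right) \left(-14\right) = 126$)
$N{\left(L \right)} = 126 - L$
$s = -48$ ($s = \left(-8\right) 6 = -48$)
$\left(Y{\left(-2 \right)} + s \left(5 \left(-3\right) + 3\right)\right)^{2} - N{\left(-22 \right)} = \left(\left(3 - -2\right) - 48 \left(5 \left(-3\right) + 3\right)\right)^{2} - \left(126 - -22\right) = \left(\left(3 + 2\right) - 48 \left(-15 + 3\right)\right)^{2} - \left(126 + 22\right) = \left(5 - -576\right)^{2} - 148 = \left(5 + 576\right)^{2} - 148 = 581^{2} - 148 = 337561 - 148 = 337413$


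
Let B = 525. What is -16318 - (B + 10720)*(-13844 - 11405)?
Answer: 283908687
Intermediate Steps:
-16318 - (B + 10720)*(-13844 - 11405) = -16318 - (525 + 10720)*(-13844 - 11405) = -16318 - 11245*(-25249) = -16318 - 1*(-283925005) = -16318 + 283925005 = 283908687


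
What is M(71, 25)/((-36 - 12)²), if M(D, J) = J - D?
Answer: -23/1152 ≈ -0.019965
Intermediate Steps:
M(71, 25)/((-36 - 12)²) = (25 - 1*71)/((-36 - 12)²) = (25 - 71)/((-48)²) = -46/2304 = -46*1/2304 = -23/1152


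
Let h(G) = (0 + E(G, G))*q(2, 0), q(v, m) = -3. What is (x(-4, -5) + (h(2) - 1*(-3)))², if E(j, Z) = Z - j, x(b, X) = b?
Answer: 1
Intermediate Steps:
h(G) = 0 (h(G) = (0 + (G - G))*(-3) = (0 + 0)*(-3) = 0*(-3) = 0)
(x(-4, -5) + (h(2) - 1*(-3)))² = (-4 + (0 - 1*(-3)))² = (-4 + (0 + 3))² = (-4 + 3)² = (-1)² = 1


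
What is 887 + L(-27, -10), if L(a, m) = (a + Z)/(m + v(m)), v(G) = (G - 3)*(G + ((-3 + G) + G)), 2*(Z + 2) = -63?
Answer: 743185/838 ≈ 886.86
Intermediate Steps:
Z = -67/2 (Z = -2 + (½)*(-63) = -2 - 63/2 = -67/2 ≈ -33.500)
v(G) = (-3 + G)*(-3 + 3*G) (v(G) = (-3 + G)*(G + (-3 + 2*G)) = (-3 + G)*(-3 + 3*G))
L(a, m) = (-67/2 + a)/(9 - 11*m + 3*m²) (L(a, m) = (a - 67/2)/(m + (9 - 12*m + 3*m²)) = (-67/2 + a)/(9 - 11*m + 3*m²))
887 + L(-27, -10) = 887 + (-67 + 2*(-27))/(2*(9 - 11*(-10) + 3*(-10)²)) = 887 + (-67 - 54)/(2*(9 + 110 + 3*100)) = 887 + (½)*(-121)/(9 + 110 + 300) = 887 + (½)*(-121)/419 = 887 + (½)*(1/419)*(-121) = 887 - 121/838 = 743185/838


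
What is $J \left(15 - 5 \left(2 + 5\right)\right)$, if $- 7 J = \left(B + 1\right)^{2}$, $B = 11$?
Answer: $\frac{2880}{7} \approx 411.43$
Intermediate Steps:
$J = - \frac{144}{7}$ ($J = - \frac{\left(11 + 1\right)^{2}}{7} = - \frac{12^{2}}{7} = \left(- \frac{1}{7}\right) 144 = - \frac{144}{7} \approx -20.571$)
$J \left(15 - 5 \left(2 + 5\right)\right) = - \frac{144 \left(15 - 5 \left(2 + 5\right)\right)}{7} = - \frac{144 \left(15 - 5 \cdot 7\right)}{7} = - \frac{144 \left(15 - 35\right)}{7} = \left(- \frac{144}{7}\right) \left(-20\right) = \frac{2880}{7}$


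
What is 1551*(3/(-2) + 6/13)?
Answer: -41877/26 ≈ -1610.7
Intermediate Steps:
1551*(3/(-2) + 6/13) = 1551*(3*(-½) + 6*(1/13)) = 1551*(-3/2 + 6/13) = 1551*(-27/26) = -41877/26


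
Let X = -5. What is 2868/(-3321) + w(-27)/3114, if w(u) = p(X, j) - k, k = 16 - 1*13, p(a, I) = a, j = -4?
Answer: -165880/191511 ≈ -0.86616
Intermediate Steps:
k = 3 (k = 16 - 13 = 3)
w(u) = -8 (w(u) = -5 - 1*3 = -5 - 3 = -8)
2868/(-3321) + w(-27)/3114 = 2868/(-3321) - 8/3114 = 2868*(-1/3321) - 8*1/3114 = -956/1107 - 4/1557 = -165880/191511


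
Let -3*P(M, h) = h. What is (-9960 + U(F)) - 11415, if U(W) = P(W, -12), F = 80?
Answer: -21371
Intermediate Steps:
P(M, h) = -h/3
U(W) = 4 (U(W) = -1/3*(-12) = 4)
(-9960 + U(F)) - 11415 = (-9960 + 4) - 11415 = -9956 - 11415 = -21371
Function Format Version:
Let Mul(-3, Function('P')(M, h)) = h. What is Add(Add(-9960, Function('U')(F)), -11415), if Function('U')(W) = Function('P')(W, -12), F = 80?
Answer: -21371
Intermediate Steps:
Function('P')(M, h) = Mul(Rational(-1, 3), h)
Function('U')(W) = 4 (Function('U')(W) = Mul(Rational(-1, 3), -12) = 4)
Add(Add(-9960, Function('U')(F)), -11415) = Add(Add(-9960, 4), -11415) = Add(-9956, -11415) = -21371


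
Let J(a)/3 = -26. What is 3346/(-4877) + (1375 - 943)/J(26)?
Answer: -394642/63401 ≈ -6.2245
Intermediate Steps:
J(a) = -78 (J(a) = 3*(-26) = -78)
3346/(-4877) + (1375 - 943)/J(26) = 3346/(-4877) + (1375 - 943)/(-78) = 3346*(-1/4877) + 432*(-1/78) = -3346/4877 - 72/13 = -394642/63401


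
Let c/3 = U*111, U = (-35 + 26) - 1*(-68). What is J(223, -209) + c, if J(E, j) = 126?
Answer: 19773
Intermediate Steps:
U = 59 (U = -9 + 68 = 59)
c = 19647 (c = 3*(59*111) = 3*6549 = 19647)
J(223, -209) + c = 126 + 19647 = 19773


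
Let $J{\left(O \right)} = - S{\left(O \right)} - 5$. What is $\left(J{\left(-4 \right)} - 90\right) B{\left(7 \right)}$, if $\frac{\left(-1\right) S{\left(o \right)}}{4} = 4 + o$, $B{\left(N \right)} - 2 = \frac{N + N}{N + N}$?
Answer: $-285$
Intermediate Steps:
$B{\left(N \right)} = 3$ ($B{\left(N \right)} = 2 + \frac{N + N}{N + N} = 2 + \frac{2 N}{2 N} = 2 + 2 N \frac{1}{2 N} = 2 + 1 = 3$)
$S{\left(o \right)} = -16 - 4 o$ ($S{\left(o \right)} = - 4 \left(4 + o\right) = -16 - 4 o$)
$J{\left(O \right)} = 11 + 4 O$ ($J{\left(O \right)} = - (-16 - 4 O) - 5 = \left(16 + 4 O\right) - 5 = 11 + 4 O$)
$\left(J{\left(-4 \right)} - 90\right) B{\left(7 \right)} = \left(\left(11 + 4 \left(-4\right)\right) - 90\right) 3 = \left(\left(11 - 16\right) - 90\right) 3 = \left(-5 - 90\right) 3 = \left(-95\right) 3 = -285$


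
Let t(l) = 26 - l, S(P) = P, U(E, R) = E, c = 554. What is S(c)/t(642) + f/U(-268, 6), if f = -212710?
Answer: 16360111/20636 ≈ 792.79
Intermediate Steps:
S(c)/t(642) + f/U(-268, 6) = 554/(26 - 1*642) - 212710/(-268) = 554/(26 - 642) - 212710*(-1/268) = 554/(-616) + 106355/134 = 554*(-1/616) + 106355/134 = -277/308 + 106355/134 = 16360111/20636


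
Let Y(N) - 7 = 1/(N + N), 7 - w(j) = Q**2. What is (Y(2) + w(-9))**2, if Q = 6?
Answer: 7569/16 ≈ 473.06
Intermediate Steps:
w(j) = -29 (w(j) = 7 - 1*6**2 = 7 - 1*36 = 7 - 36 = -29)
Y(N) = 7 + 1/(2*N) (Y(N) = 7 + 1/(N + N) = 7 + 1/(2*N))
(Y(2) + w(-9))**2 = ((7 + (1/2)/2) - 29)**2 = ((7 + (1/2)*(1/2)) - 29)**2 = ((7 + 1/4) - 29)**2 = (29/4 - 29)**2 = (-87/4)**2 = 7569/16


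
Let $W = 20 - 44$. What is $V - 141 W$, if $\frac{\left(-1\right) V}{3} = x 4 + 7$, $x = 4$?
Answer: $3315$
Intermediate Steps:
$V = -69$ ($V = - 3 \left(4 \cdot 4 + 7\right) = - 3 \left(16 + 7\right) = \left(-3\right) 23 = -69$)
$W = -24$ ($W = 20 - 44 = -24$)
$V - 141 W = -69 - -3384 = -69 + 3384 = 3315$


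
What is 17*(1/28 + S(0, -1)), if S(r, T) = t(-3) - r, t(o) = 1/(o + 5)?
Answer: 255/28 ≈ 9.1071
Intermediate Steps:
t(o) = 1/(5 + o)
S(r, T) = ½ - r (S(r, T) = 1/(5 - 3) - r = 1/2 - r = ½ - r)
17*(1/28 + S(0, -1)) = 17*(1/28 + (½ - 1*0)) = 17*(1/28 + (½ + 0)) = 17*(1/28 + ½) = 17*(15/28) = 255/28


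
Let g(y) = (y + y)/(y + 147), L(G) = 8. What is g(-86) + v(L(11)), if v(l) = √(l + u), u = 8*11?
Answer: -172/61 + 4*√6 ≈ 6.9783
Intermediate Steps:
u = 88
g(y) = 2*y/(147 + y) (g(y) = (2*y)/(147 + y) = 2*y/(147 + y))
v(l) = √(88 + l) (v(l) = √(l + 88) = √(88 + l))
g(-86) + v(L(11)) = 2*(-86)/(147 - 86) + √(88 + 8) = 2*(-86)/61 + √96 = 2*(-86)*(1/61) + 4*√6 = -172/61 + 4*√6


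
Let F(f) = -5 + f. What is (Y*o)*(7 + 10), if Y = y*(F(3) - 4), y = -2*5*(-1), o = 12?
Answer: -12240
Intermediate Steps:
y = 10 (y = -10*(-1) = 10)
Y = -60 (Y = 10*((-5 + 3) - 4) = 10*(-2 - 4) = 10*(-6) = -60)
(Y*o)*(7 + 10) = (-60*12)*(7 + 10) = -720*17 = -12240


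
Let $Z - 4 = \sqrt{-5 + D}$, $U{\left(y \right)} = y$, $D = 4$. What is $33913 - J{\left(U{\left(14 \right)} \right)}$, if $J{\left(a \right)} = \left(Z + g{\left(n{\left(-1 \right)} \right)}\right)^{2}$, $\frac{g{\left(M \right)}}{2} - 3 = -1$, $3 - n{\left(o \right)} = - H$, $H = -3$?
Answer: $33850 - 16 i \approx 33850.0 - 16.0 i$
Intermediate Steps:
$n{\left(o \right)} = 0$ ($n{\left(o \right)} = 3 - \left(-1\right) \left(-3\right) = 3 - 3 = 0$)
$Z = 4 + i$ ($Z = 4 + \sqrt{-5 + 4} = 4 + \sqrt{-1} = 4 + i \approx 4.0 + 1.0 i$)
$g{\left(M \right)} = 4$ ($g{\left(M \right)} = 6 + 2 \left(-1\right) = 6 - 2 = 4$)
$J{\left(a \right)} = \left(8 + i\right)^{2}$ ($J{\left(a \right)} = \left(\left(4 + i\right) + 4\right)^{2} = \left(8 + i\right)^{2}$)
$33913 - J{\left(U{\left(14 \right)} \right)} = 33913 - \left(8 + i\right)^{2}$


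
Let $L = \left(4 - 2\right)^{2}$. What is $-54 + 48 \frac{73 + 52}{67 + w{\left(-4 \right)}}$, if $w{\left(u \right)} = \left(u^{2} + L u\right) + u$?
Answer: $\frac{866}{21} \approx 41.238$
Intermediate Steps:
$L = 4$ ($L = \left(4 - 2\right)^{2} = 2^{2} = 4$)
$w{\left(u \right)} = u^{2} + 5 u$ ($w{\left(u \right)} = \left(u^{2} + 4 u\right) + u = u^{2} + 5 u$)
$-54 + 48 \frac{73 + 52}{67 + w{\left(-4 \right)}} = -54 + 48 \frac{73 + 52}{67 - 4 \left(5 - 4\right)} = -54 + 48 \frac{125}{67 - 4} = -54 + 48 \cdot \frac{125}{63} = -54 + \frac{2000}{21} = \frac{866}{21}$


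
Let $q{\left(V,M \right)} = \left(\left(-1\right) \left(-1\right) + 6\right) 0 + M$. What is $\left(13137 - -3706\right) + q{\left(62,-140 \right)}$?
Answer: $16703$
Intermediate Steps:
$q{\left(V,M \right)} = M$ ($q{\left(V,M \right)} = \left(1 + 6\right) 0 + M = 7 \cdot 0 + M = 0 + M = M$)
$\left(13137 - -3706\right) + q{\left(62,-140 \right)} = \left(13137 - -3706\right) - 140 = \left(13137 + \left(57 + 3649\right)\right) - 140 = \left(13137 + 3706\right) - 140 = 16843 - 140 = 16703$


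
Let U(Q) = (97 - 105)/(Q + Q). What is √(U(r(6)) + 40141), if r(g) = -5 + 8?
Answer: √361257/3 ≈ 200.35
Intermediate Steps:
r(g) = 3
U(Q) = -4/Q (U(Q) = -8*1/(2*Q) = -4/Q)
√(U(r(6)) + 40141) = √(-4/3 + 40141) = √(120419/3) = √361257/3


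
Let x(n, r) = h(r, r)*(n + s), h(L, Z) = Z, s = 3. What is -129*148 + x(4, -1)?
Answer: -19099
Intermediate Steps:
x(n, r) = r*(3 + n) (x(n, r) = r*(n + 3) = r*(3 + n))
-129*148 + x(4, -1) = -129*148 - (3 + 4) = -19092 - 1*7 = -19092 - 7 = -19099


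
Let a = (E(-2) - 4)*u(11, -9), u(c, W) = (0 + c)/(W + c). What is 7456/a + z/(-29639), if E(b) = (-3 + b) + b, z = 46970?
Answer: -447660138/3586319 ≈ -124.82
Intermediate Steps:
u(c, W) = c/(W + c)
E(b) = -3 + 2*b
a = -121/2 (a = ((-3 + 2*(-2)) - 4)*(11/(-9 + 11)) = ((-3 - 4) - 4)*(11/2) = (-7 - 4)*(11*(1/2)) = -11*11/2 = -121/2 ≈ -60.500)
7456/a + z/(-29639) = 7456/(-121/2) + 46970/(-29639) = 7456*(-2/121) + 46970*(-1/29639) = -14912/121 - 46970/29639 = -447660138/3586319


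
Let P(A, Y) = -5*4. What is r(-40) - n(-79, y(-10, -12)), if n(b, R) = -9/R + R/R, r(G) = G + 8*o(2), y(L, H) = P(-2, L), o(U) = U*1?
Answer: -509/20 ≈ -25.450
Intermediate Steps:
o(U) = U
P(A, Y) = -20
y(L, H) = -20
r(G) = 16 + G (r(G) = G + 8*2 = G + 16 = 16 + G)
n(b, R) = 1 - 9/R (n(b, R) = -9/R + 1 = 1 - 9/R)
r(-40) - n(-79, y(-10, -12)) = (16 - 40) - (-9 - 20)/(-20) = -24 - (-1)*(-29)/20 = -24 - 1*29/20 = -24 - 29/20 = -509/20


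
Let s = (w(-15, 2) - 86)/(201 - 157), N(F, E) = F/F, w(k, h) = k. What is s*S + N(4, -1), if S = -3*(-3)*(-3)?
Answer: 2771/44 ≈ 62.977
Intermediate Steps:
N(F, E) = 1
s = -101/44 (s = (-15 - 86)/(201 - 157) = -101/44 ≈ -2.2955)
S = -27 (S = 9*(-3) = -27)
s*S + N(4, -1) = -101/44*(-27) + 1 = 2727/44 + 1 = 2771/44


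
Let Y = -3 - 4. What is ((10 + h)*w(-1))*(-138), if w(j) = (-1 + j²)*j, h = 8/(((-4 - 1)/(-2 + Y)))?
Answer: 0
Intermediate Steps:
Y = -7
h = 72/5 (h = 8/(((-4 - 1)/(-2 - 7))) = 8/((-5/(-9))) = 8/((-5*(-⅑))) = 8/(5/9) = 8*(9/5) = 72/5 ≈ 14.400)
w(j) = j*(-1 + j²)
((10 + h)*w(-1))*(-138) = ((10 + 72/5)*((-1)³ - 1*(-1)))*(-138) = (122*(-1 + 1)/5)*(-138) = ((122/5)*0)*(-138) = 0*(-138) = 0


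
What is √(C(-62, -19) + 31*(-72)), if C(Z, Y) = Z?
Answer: I*√2294 ≈ 47.896*I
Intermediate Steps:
√(C(-62, -19) + 31*(-72)) = √(-62 + 31*(-72)) = √(-62 - 2232) = √(-2294) = I*√2294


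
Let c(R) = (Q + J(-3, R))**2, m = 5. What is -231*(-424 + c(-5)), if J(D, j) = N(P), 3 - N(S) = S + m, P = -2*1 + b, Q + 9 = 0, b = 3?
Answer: 64680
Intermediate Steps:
Q = -9 (Q = -9 + 0 = -9)
P = 1 (P = -2*1 + 3 = -2 + 3 = 1)
N(S) = -2 - S (N(S) = 3 - (S + 5) = 3 - (5 + S) = 3 + (-5 - S) = -2 - S)
J(D, j) = -3 (J(D, j) = -2 - 1*1 = -2 - 1 = -3)
c(R) = 144 (c(R) = (-9 - 3)**2 = (-12)**2 = 144)
-231*(-424 + c(-5)) = -231*(-424 + 144) = -231*(-280) = 64680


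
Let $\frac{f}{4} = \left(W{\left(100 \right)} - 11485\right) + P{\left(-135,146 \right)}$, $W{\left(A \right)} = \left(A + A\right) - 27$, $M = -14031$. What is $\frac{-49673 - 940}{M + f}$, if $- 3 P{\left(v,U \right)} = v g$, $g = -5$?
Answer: $\frac{50613}{60179} \approx 0.84104$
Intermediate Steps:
$W{\left(A \right)} = -27 + 2 A$ ($W{\left(A \right)} = 2 A - 27 = -27 + 2 A$)
$P{\left(v,U \right)} = \frac{5 v}{3}$ ($P{\left(v,U \right)} = - \frac{v \left(-5\right)}{3} = - \frac{\left(-5\right) v}{3} = \frac{5 v}{3}$)
$f = -46148$ ($f = 4 \left(\left(\left(-27 + 2 \cdot 100\right) - 11485\right) + \frac{5}{3} \left(-135\right)\right) = 4 \left(\left(\left(-27 + 200\right) - 11485\right) - 225\right) = 4 \left(\left(173 - 11485\right) - 225\right) = 4 \left(-11312 - 225\right) = 4 \left(-11537\right) = -46148$)
$\frac{-49673 - 940}{M + f} = \frac{-49673 - 940}{-14031 - 46148} = - \frac{50613}{-60179} = \left(-50613\right) \left(- \frac{1}{60179}\right) = \frac{50613}{60179}$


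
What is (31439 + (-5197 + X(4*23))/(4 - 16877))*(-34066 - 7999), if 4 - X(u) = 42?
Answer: -474775556390/359 ≈ -1.3225e+9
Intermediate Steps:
X(u) = -38 (X(u) = 4 - 1*42 = 4 - 42 = -38)
(31439 + (-5197 + X(4*23))/(4 - 16877))*(-34066 - 7999) = (31439 + (-5197 - 38)/(4 - 16877))*(-34066 - 7999) = (31439 - 5235/(-16873))*(-42065) = (31439 - 5235*(-1/16873))*(-42065) = (31439 + 5235/16873)*(-42065) = (530475482/16873)*(-42065) = -474775556390/359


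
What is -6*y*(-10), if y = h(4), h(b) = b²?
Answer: 960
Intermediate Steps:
y = 16 (y = 4² = 16)
-6*y*(-10) = -6*16*(-10) = -96*(-10) = 960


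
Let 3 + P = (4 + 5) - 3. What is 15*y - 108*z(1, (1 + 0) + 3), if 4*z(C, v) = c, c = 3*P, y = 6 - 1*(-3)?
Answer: -108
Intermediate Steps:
P = 3 (P = -3 + ((4 + 5) - 3) = -3 + (9 - 3) = -3 + 6 = 3)
y = 9 (y = 6 + 3 = 9)
c = 9 (c = 3*3 = 9)
z(C, v) = 9/4 (z(C, v) = (1/4)*9 = 9/4)
15*y - 108*z(1, (1 + 0) + 3) = 15*9 - 108*9/4 = 135 - 243 = -108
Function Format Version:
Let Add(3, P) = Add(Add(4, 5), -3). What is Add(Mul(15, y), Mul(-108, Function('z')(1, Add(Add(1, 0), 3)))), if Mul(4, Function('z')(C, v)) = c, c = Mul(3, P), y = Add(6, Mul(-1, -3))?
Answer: -108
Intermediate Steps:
P = 3 (P = Add(-3, Add(Add(4, 5), -3)) = Add(-3, Add(9, -3)) = Add(-3, 6) = 3)
y = 9 (y = Add(6, 3) = 9)
c = 9 (c = Mul(3, 3) = 9)
Function('z')(C, v) = Rational(9, 4) (Function('z')(C, v) = Mul(Rational(1, 4), 9) = Rational(9, 4))
Add(Mul(15, y), Mul(-108, Function('z')(1, Add(Add(1, 0), 3)))) = Add(Mul(15, 9), Mul(-108, Rational(9, 4))) = Add(135, -243) = -108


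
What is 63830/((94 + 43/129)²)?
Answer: 574470/80089 ≈ 7.1729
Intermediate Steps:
63830/((94 + 43/129)²) = 63830/((94 + 43*(1/129))²) = 63830/((94 + ⅓)²) = 63830/((283/3)²) = 63830/(80089/9) = 63830*(9/80089) = 574470/80089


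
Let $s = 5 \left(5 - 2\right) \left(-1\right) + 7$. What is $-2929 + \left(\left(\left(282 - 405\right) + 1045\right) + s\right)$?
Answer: $-2015$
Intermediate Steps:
$s = -8$ ($s = 5 \cdot 3 \left(-1\right) + 7 = 15 \left(-1\right) + 7 = -15 + 7 = -8$)
$-2929 + \left(\left(\left(282 - 405\right) + 1045\right) + s\right) = -2929 + \left(\left(\left(282 - 405\right) + 1045\right) - 8\right) = -2929 + \left(\left(-123 + 1045\right) - 8\right) = -2929 + \left(922 - 8\right) = -2929 + 914 = -2015$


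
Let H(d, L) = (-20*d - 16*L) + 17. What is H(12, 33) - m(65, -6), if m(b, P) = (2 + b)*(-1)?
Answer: -684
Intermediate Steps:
H(d, L) = 17 - 20*d - 16*L
m(b, P) = -2 - b
H(12, 33) - m(65, -6) = (17 - 20*12 - 16*33) - (-2 - 1*65) = (17 - 240 - 528) - (-2 - 65) = -751 - 1*(-67) = -751 + 67 = -684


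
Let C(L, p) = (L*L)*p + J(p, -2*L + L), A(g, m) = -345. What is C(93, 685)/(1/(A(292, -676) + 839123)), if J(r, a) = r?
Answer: 4969969344500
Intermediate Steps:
C(L, p) = p + p*L² (C(L, p) = (L*L)*p + p = L²*p + p = p*L² + p = p + p*L²)
C(93, 685)/(1/(A(292, -676) + 839123)) = (685*(1 + 93²))/(1/(-345 + 839123)) = (685*(1 + 8649))/(1/838778) = (685*8650)/(1/838778) = 5925250*838778 = 4969969344500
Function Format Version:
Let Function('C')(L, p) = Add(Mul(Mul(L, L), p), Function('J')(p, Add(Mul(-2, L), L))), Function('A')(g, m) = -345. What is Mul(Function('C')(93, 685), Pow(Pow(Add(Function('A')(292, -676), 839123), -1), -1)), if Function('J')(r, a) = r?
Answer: 4969969344500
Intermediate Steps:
Function('C')(L, p) = Add(p, Mul(p, Pow(L, 2))) (Function('C')(L, p) = Add(Mul(Mul(L, L), p), p) = Add(Mul(Pow(L, 2), p), p) = Add(Mul(p, Pow(L, 2)), p) = Add(p, Mul(p, Pow(L, 2))))
Mul(Function('C')(93, 685), Pow(Pow(Add(Function('A')(292, -676), 839123), -1), -1)) = Mul(Mul(685, Add(1, Pow(93, 2))), Pow(Pow(Add(-345, 839123), -1), -1)) = Mul(Mul(685, Add(1, 8649)), Pow(Pow(838778, -1), -1)) = Mul(Mul(685, 8650), Pow(Rational(1, 838778), -1)) = Mul(5925250, 838778) = 4969969344500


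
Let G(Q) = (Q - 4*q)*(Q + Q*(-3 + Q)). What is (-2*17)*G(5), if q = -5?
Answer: -12750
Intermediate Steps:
G(Q) = (20 + Q)*(Q + Q*(-3 + Q)) (G(Q) = (Q - 4*(-5))*(Q + Q*(-3 + Q)) = (Q + 20)*(Q + Q*(-3 + Q)) = (20 + Q)*(Q + Q*(-3 + Q)))
(-2*17)*G(5) = (-2*17)*(5*(-40 + 5² + 18*5)) = -170*(-40 + 25 + 90) = -170*75 = -34*375 = -12750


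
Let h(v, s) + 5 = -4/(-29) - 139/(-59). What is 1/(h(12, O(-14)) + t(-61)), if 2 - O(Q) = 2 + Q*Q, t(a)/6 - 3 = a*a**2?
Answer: -1711/2330160436 ≈ -7.3428e-7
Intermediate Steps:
t(a) = 18 + 6*a**3 (t(a) = 18 + 6*(a*a**2) = 18 + 6*a**3)
O(Q) = -Q**2 (O(Q) = 2 - (2 + Q*Q) = 2 - (2 + Q**2) = 2 + (-2 - Q**2) = -Q**2)
h(v, s) = -4288/1711 (h(v, s) = -5 + (-4/(-29) - 139/(-59)) = -5 + (-4*(-1/29) - 139*(-1/59)) = -5 + (4/29 + 139/59) = -5 + 4267/1711 = -4288/1711)
1/(h(12, O(-14)) + t(-61)) = 1/(-4288/1711 + (18 + 6*(-61)**3)) = 1/(-4288/1711 + (18 + 6*(-226981))) = 1/(-4288/1711 + (18 - 1361886)) = 1/(-4288/1711 - 1361868) = 1/(-2330160436/1711) = -1711/2330160436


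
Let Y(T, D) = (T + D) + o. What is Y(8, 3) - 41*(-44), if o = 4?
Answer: 1819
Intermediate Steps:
Y(T, D) = 4 + D + T (Y(T, D) = (T + D) + 4 = (D + T) + 4 = 4 + D + T)
Y(8, 3) - 41*(-44) = (4 + 3 + 8) - 41*(-44) = 15 + 1804 = 1819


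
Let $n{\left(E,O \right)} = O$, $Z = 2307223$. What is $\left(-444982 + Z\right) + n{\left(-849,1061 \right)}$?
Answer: $1863302$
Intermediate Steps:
$\left(-444982 + Z\right) + n{\left(-849,1061 \right)} = \left(-444982 + 2307223\right) + 1061 = 1862241 + 1061 = 1863302$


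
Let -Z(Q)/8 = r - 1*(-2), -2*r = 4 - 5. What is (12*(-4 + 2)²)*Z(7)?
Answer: -960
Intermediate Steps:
r = ½ (r = -(4 - 5)/2 = -½*(-1) = ½ ≈ 0.50000)
Z(Q) = -20 (Z(Q) = -8*(½ - 1*(-2)) = -8*(½ + 2) = -8*5/2 = -20)
(12*(-4 + 2)²)*Z(7) = (12*(-4 + 2)²)*(-20) = (12*(-2)²)*(-20) = (12*4)*(-20) = 48*(-20) = -960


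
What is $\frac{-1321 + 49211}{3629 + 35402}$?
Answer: $\frac{47890}{39031} \approx 1.227$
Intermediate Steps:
$\frac{-1321 + 49211}{3629 + 35402} = \frac{47890}{39031}$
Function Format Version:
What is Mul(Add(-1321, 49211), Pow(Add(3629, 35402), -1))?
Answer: Rational(47890, 39031) ≈ 1.2270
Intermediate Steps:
Mul(Add(-1321, 49211), Pow(Add(3629, 35402), -1)) = Mul(47890, Pow(39031, -1)) = Mul(47890, Rational(1, 39031)) = Rational(47890, 39031)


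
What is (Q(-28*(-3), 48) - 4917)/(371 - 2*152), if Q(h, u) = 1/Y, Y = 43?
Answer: -211430/2881 ≈ -73.388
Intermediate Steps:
Q(h, u) = 1/43
(Q(-28*(-3), 48) - 4917)/(371 - 2*152) = (1/43 - 4917)/(371 - 2*152) = -211430/(43*(371 - 304)) = -211430/43/67 = -211430/43*1/67 = -211430/2881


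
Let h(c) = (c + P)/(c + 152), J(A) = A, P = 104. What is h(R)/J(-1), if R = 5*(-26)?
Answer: 13/11 ≈ 1.1818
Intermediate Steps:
R = -130
h(c) = (104 + c)/(152 + c) (h(c) = (c + 104)/(c + 152) = (104 + c)/(152 + c))
h(R)/J(-1) = ((104 - 130)/(152 - 130))/(-1) = (-26/22)*(-1) = ((1/22)*(-26))*(-1) = -13/11*(-1) = 13/11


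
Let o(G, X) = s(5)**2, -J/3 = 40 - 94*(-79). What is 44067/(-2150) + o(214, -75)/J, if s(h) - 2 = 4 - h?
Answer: -246753704/12038925 ≈ -20.496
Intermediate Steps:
s(h) = 6 - h (s(h) = 2 + (4 - h) = 6 - h)
J = -22398 (J = -3*(40 - 94*(-79)) = -3*(40 + 7426) = -3*7466 = -22398)
o(G, X) = 1 (o(G, X) = (6 - 1*5)**2 = (6 - 5)**2 = 1**2 = 1)
44067/(-2150) + o(214, -75)/J = 44067/(-2150) + 1/(-22398) = 44067*(-1/2150) + 1*(-1/22398) = -44067/2150 - 1/22398 = -246753704/12038925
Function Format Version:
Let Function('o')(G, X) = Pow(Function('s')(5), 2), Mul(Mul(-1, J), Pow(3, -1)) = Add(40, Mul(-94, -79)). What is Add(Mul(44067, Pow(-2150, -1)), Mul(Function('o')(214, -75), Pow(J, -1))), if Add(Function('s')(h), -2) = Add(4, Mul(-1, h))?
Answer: Rational(-246753704, 12038925) ≈ -20.496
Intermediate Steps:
Function('s')(h) = Add(6, Mul(-1, h)) (Function('s')(h) = Add(2, Add(4, Mul(-1, h))) = Add(6, Mul(-1, h)))
J = -22398 (J = Mul(-3, Add(40, Mul(-94, -79))) = Mul(-3, Add(40, 7426)) = Mul(-3, 7466) = -22398)
Function('o')(G, X) = 1 (Function('o')(G, X) = Pow(Add(6, Mul(-1, 5)), 2) = Pow(Add(6, -5), 2) = Pow(1, 2) = 1)
Add(Mul(44067, Pow(-2150, -1)), Mul(Function('o')(214, -75), Pow(J, -1))) = Add(Mul(44067, Pow(-2150, -1)), Mul(1, Pow(-22398, -1))) = Add(Mul(44067, Rational(-1, 2150)), Mul(1, Rational(-1, 22398))) = Add(Rational(-44067, 2150), Rational(-1, 22398)) = Rational(-246753704, 12038925)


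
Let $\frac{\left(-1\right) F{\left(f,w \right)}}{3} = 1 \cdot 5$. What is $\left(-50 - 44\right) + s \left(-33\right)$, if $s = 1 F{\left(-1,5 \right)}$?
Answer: $401$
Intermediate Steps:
$F{\left(f,w \right)} = -15$ ($F{\left(f,w \right)} = - 3 \cdot 1 \cdot 5 = \left(-3\right) 5 = -15$)
$s = -15$ ($s = 1 \left(-15\right) = -15$)
$\left(-50 - 44\right) + s \left(-33\right) = \left(-50 - 44\right) - -495 = \left(-50 - 44\right) + 495 = -94 + 495 = 401$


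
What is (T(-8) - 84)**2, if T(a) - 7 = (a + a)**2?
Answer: 32041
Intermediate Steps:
T(a) = 7 + 4*a**2 (T(a) = 7 + (a + a)**2 = 7 + (2*a)**2 = 7 + 4*a**2)
(T(-8) - 84)**2 = ((7 + 4*(-8)**2) - 84)**2 = ((7 + 4*64) - 84)**2 = ((7 + 256) - 84)**2 = (263 - 84)**2 = 179**2 = 32041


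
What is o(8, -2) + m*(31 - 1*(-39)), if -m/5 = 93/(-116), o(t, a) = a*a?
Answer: 16507/58 ≈ 284.60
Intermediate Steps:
o(t, a) = a²
m = 465/116 (m = -465/(-116) = -465*(-1)/116 = -5*(-93/116) = 465/116 ≈ 4.0086)
o(8, -2) + m*(31 - 1*(-39)) = (-2)² + 465*(31 - 1*(-39))/116 = 4 + 465*(31 + 39)/116 = 4 + (465/116)*70 = 4 + 16275/58 = 16507/58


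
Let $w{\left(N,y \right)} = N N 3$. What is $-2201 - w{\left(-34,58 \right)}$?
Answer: $-5669$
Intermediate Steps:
$w{\left(N,y \right)} = 3 N^{2}$ ($w{\left(N,y \right)} = N^{2} \cdot 3 = 3 N^{2}$)
$-2201 - w{\left(-34,58 \right)} = -2201 - 3 \left(-34\right)^{2} = -2201 - 3 \cdot 1156 = -2201 - 3468 = -5669$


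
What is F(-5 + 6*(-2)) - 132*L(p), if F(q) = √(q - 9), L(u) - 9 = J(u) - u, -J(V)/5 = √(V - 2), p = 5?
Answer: -528 + 660*√3 + I*√26 ≈ 615.15 + 5.099*I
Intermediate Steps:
J(V) = -5*√(-2 + V) (J(V) = -5*√(V - 2) = -5*√(-2 + V))
L(u) = 9 - u - 5*√(-2 + u) (L(u) = 9 + (-5*√(-2 + u) - u) = 9 + (-u - 5*√(-2 + u)) = 9 - u - 5*√(-2 + u))
F(q) = √(-9 + q)
F(-5 + 6*(-2)) - 132*L(p) = √(-9 + (-5 + 6*(-2))) - 132*(9 - 1*5 - 5*√(-2 + 5)) = √(-9 + (-5 - 12)) - 132*(9 - 5 - 5*√3) = √(-9 - 17) - 132*(4 - 5*√3) = √(-26) + (-528 + 660*√3) = I*√26 + (-528 + 660*√3) = -528 + 660*√3 + I*√26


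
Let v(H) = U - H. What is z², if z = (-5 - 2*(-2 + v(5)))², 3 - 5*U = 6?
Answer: 6765201/625 ≈ 10824.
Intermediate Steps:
U = -⅗ (U = ⅗ - ⅕*6 = ⅗ - 6/5 = -⅗ ≈ -0.60000)
v(H) = -⅗ - H
z = 2601/25 (z = (-5 - 2*(-2 + (-⅗ - 1*5)))² = (-5 - 2*(-2 + (-⅗ - 5)))² = (-5 - 2*(-2 - 28/5))² = (-5 - 2*(-38/5))² = (-5 + 76/5)² = (51/5)² = 2601/25 ≈ 104.04)
z² = (2601/25)² = 6765201/625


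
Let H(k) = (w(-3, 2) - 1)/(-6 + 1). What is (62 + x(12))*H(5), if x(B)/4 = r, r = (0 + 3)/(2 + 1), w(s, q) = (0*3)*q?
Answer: 66/5 ≈ 13.200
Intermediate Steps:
w(s, q) = 0 (w(s, q) = 0*q = 0)
H(k) = 1/5 (H(k) = (0 - 1)/(-6 + 1) = -1/(-5) = -1*(-1/5) = 1/5)
r = 1 (r = 3/3 = 3*(1/3) = 1)
x(B) = 4 (x(B) = 4*1 = 4)
(62 + x(12))*H(5) = (62 + 4)*(1/5) = 66*(1/5) = 66/5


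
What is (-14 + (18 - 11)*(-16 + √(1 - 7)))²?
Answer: 15582 - 1764*I*√6 ≈ 15582.0 - 4320.9*I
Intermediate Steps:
(-14 + (18 - 11)*(-16 + √(1 - 7)))² = (-14 + 7*(-16 + √(-6)))² = (-14 + 7*(-16 + I*√6))² = (-14 + (-112 + 7*I*√6))² = (-126 + 7*I*√6)²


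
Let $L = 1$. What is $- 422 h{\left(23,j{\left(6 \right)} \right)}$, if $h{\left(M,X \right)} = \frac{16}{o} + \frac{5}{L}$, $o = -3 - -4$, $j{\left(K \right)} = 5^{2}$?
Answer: $-8862$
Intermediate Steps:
$j{\left(K \right)} = 25$
$o = 1$ ($o = -3 + 4 = 1$)
$h{\left(M,X \right)} = 21$ ($h{\left(M,X \right)} = \frac{16}{1} + \frac{5}{1} = 16 \cdot 1 + 5 \cdot 1 = 16 + 5 = 21$)
$- 422 h{\left(23,j{\left(6 \right)} \right)} = \left(-422\right) 21 = -8862$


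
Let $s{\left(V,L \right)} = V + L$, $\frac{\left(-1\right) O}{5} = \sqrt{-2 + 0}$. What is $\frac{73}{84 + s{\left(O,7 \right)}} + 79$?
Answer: $\frac{664792}{8331} + \frac{365 i \sqrt{2}}{8331} \approx 79.797 + 0.06196 i$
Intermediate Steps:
$O = - 5 i \sqrt{2}$ ($O = - 5 \sqrt{-2 + 0} = - 5 \sqrt{-2} = - 5 i \sqrt{2} \approx - 7.0711 i$)
$s{\left(V,L \right)} = L + V$
$\frac{73}{84 + s{\left(O,7 \right)}} + 79 = \frac{73}{84 + \left(7 - 5 i \sqrt{2}\right)} + 79 = \frac{73}{91 - 5 i \sqrt{2}} + 79 = 79 + \frac{73}{91 - 5 i \sqrt{2}}$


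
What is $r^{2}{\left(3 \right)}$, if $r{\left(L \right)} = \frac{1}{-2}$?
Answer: $\frac{1}{4} \approx 0.25$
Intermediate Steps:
$r{\left(L \right)} = - \frac{1}{2}$
$r^{2}{\left(3 \right)} = \left(- \frac{1}{2}\right)^{2} = \frac{1}{4}$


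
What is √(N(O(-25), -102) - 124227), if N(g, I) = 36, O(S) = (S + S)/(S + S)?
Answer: 3*I*√13799 ≈ 352.41*I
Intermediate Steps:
O(S) = 1 (O(S) = (2*S)/((2*S)) = (2*S)*(1/(2*S)) = 1)
√(N(O(-25), -102) - 124227) = √(36 - 124227) = √(-124191) = 3*I*√13799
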